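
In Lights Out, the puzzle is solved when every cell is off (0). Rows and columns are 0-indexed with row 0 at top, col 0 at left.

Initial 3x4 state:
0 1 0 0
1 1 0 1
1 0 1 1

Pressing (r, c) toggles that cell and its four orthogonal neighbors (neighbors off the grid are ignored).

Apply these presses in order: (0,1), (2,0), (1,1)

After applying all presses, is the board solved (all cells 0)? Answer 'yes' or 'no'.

Answer: no

Derivation:
After press 1 at (0,1):
1 0 1 0
1 0 0 1
1 0 1 1

After press 2 at (2,0):
1 0 1 0
0 0 0 1
0 1 1 1

After press 3 at (1,1):
1 1 1 0
1 1 1 1
0 0 1 1

Lights still on: 9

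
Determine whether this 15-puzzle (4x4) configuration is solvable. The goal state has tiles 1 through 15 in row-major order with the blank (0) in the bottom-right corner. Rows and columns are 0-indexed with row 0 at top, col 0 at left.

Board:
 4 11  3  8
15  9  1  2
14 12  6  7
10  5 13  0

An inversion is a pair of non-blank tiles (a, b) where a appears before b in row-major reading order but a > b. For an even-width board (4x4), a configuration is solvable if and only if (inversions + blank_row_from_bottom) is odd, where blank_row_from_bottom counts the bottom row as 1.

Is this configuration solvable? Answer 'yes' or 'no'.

Inversions: 47
Blank is in row 3 (0-indexed from top), which is row 1 counting from the bottom (bottom = 1).
47 + 1 = 48, which is even, so the puzzle is not solvable.

Answer: no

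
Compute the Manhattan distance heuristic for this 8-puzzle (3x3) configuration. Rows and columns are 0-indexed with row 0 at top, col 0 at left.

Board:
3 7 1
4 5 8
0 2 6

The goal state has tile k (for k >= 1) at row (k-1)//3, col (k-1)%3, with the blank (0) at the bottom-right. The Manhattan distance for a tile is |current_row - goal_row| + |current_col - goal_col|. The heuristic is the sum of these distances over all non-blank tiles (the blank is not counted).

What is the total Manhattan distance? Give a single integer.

Answer: 12

Derivation:
Tile 3: at (0,0), goal (0,2), distance |0-0|+|0-2| = 2
Tile 7: at (0,1), goal (2,0), distance |0-2|+|1-0| = 3
Tile 1: at (0,2), goal (0,0), distance |0-0|+|2-0| = 2
Tile 4: at (1,0), goal (1,0), distance |1-1|+|0-0| = 0
Tile 5: at (1,1), goal (1,1), distance |1-1|+|1-1| = 0
Tile 8: at (1,2), goal (2,1), distance |1-2|+|2-1| = 2
Tile 2: at (2,1), goal (0,1), distance |2-0|+|1-1| = 2
Tile 6: at (2,2), goal (1,2), distance |2-1|+|2-2| = 1
Sum: 2 + 3 + 2 + 0 + 0 + 2 + 2 + 1 = 12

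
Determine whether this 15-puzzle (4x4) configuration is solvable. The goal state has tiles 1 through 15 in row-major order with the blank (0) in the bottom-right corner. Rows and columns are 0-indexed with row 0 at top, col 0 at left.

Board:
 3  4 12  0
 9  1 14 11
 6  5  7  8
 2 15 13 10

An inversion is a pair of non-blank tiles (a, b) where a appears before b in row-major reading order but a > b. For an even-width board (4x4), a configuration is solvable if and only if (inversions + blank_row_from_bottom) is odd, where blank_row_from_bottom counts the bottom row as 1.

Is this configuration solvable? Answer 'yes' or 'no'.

Inversions: 41
Blank is in row 0 (0-indexed from top), which is row 4 counting from the bottom (bottom = 1).
41 + 4 = 45, which is odd, so the puzzle is solvable.

Answer: yes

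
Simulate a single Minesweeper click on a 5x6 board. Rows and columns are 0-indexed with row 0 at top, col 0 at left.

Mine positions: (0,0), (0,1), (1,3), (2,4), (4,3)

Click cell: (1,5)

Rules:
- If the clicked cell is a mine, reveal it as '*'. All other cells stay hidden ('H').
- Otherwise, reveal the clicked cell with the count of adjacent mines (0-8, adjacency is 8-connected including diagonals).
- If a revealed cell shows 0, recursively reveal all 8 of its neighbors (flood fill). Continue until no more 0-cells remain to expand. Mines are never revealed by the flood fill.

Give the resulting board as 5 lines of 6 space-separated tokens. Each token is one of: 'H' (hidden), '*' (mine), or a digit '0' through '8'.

H H H H H H
H H H H H 1
H H H H H H
H H H H H H
H H H H H H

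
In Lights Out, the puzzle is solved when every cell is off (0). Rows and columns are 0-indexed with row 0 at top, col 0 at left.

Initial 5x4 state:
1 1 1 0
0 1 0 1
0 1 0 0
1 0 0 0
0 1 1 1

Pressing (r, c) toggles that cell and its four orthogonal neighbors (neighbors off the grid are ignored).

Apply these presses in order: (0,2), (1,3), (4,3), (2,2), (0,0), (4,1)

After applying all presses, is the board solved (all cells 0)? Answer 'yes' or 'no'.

After press 1 at (0,2):
1 0 0 1
0 1 1 1
0 1 0 0
1 0 0 0
0 1 1 1

After press 2 at (1,3):
1 0 0 0
0 1 0 0
0 1 0 1
1 0 0 0
0 1 1 1

After press 3 at (4,3):
1 0 0 0
0 1 0 0
0 1 0 1
1 0 0 1
0 1 0 0

After press 4 at (2,2):
1 0 0 0
0 1 1 0
0 0 1 0
1 0 1 1
0 1 0 0

After press 5 at (0,0):
0 1 0 0
1 1 1 0
0 0 1 0
1 0 1 1
0 1 0 0

After press 6 at (4,1):
0 1 0 0
1 1 1 0
0 0 1 0
1 1 1 1
1 0 1 0

Lights still on: 11

Answer: no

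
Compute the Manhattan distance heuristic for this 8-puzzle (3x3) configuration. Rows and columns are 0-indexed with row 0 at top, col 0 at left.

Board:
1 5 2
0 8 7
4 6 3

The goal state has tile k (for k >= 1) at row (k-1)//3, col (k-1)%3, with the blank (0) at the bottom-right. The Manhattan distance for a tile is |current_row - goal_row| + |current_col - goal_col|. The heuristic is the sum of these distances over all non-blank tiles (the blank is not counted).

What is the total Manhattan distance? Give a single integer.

Tile 1: at (0,0), goal (0,0), distance |0-0|+|0-0| = 0
Tile 5: at (0,1), goal (1,1), distance |0-1|+|1-1| = 1
Tile 2: at (0,2), goal (0,1), distance |0-0|+|2-1| = 1
Tile 8: at (1,1), goal (2,1), distance |1-2|+|1-1| = 1
Tile 7: at (1,2), goal (2,0), distance |1-2|+|2-0| = 3
Tile 4: at (2,0), goal (1,0), distance |2-1|+|0-0| = 1
Tile 6: at (2,1), goal (1,2), distance |2-1|+|1-2| = 2
Tile 3: at (2,2), goal (0,2), distance |2-0|+|2-2| = 2
Sum: 0 + 1 + 1 + 1 + 3 + 1 + 2 + 2 = 11

Answer: 11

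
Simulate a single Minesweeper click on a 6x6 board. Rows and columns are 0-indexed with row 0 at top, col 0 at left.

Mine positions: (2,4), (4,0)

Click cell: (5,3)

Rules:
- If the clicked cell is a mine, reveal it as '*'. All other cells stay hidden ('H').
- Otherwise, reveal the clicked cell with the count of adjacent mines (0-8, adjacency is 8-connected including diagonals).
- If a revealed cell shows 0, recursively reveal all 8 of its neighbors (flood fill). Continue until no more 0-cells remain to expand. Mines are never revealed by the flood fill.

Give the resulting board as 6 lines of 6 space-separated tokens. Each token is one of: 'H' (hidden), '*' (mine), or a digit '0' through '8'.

0 0 0 0 0 0
0 0 0 1 1 1
0 0 0 1 H H
1 1 0 1 1 1
H 1 0 0 0 0
H 1 0 0 0 0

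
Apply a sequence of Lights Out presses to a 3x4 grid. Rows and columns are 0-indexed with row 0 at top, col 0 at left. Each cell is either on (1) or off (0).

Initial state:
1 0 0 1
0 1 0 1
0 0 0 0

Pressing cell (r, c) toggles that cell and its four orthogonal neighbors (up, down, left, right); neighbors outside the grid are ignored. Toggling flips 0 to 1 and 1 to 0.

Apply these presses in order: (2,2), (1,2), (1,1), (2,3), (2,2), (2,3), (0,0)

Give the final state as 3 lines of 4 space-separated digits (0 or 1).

Answer: 0 0 1 1
0 1 0 0
0 1 1 0

Derivation:
After press 1 at (2,2):
1 0 0 1
0 1 1 1
0 1 1 1

After press 2 at (1,2):
1 0 1 1
0 0 0 0
0 1 0 1

After press 3 at (1,1):
1 1 1 1
1 1 1 0
0 0 0 1

After press 4 at (2,3):
1 1 1 1
1 1 1 1
0 0 1 0

After press 5 at (2,2):
1 1 1 1
1 1 0 1
0 1 0 1

After press 6 at (2,3):
1 1 1 1
1 1 0 0
0 1 1 0

After press 7 at (0,0):
0 0 1 1
0 1 0 0
0 1 1 0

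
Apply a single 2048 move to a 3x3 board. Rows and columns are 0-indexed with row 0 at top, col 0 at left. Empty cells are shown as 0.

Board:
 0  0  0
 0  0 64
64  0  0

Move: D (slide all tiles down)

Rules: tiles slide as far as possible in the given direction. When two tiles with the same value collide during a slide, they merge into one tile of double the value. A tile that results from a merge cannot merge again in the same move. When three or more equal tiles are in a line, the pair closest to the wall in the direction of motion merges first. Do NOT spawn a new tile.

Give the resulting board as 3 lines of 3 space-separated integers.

Slide down:
col 0: [0, 0, 64] -> [0, 0, 64]
col 1: [0, 0, 0] -> [0, 0, 0]
col 2: [0, 64, 0] -> [0, 0, 64]

Answer:  0  0  0
 0  0  0
64  0 64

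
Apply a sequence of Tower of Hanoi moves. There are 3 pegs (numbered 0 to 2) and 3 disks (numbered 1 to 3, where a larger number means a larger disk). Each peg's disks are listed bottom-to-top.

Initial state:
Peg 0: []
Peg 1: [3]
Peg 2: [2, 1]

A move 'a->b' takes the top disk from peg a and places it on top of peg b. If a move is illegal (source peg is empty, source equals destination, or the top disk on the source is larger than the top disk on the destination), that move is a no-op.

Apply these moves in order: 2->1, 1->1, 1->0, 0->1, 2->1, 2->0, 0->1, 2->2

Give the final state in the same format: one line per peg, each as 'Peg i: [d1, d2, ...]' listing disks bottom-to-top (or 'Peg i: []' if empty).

Answer: Peg 0: [2]
Peg 1: [3, 1]
Peg 2: []

Derivation:
After move 1 (2->1):
Peg 0: []
Peg 1: [3, 1]
Peg 2: [2]

After move 2 (1->1):
Peg 0: []
Peg 1: [3, 1]
Peg 2: [2]

After move 3 (1->0):
Peg 0: [1]
Peg 1: [3]
Peg 2: [2]

After move 4 (0->1):
Peg 0: []
Peg 1: [3, 1]
Peg 2: [2]

After move 5 (2->1):
Peg 0: []
Peg 1: [3, 1]
Peg 2: [2]

After move 6 (2->0):
Peg 0: [2]
Peg 1: [3, 1]
Peg 2: []

After move 7 (0->1):
Peg 0: [2]
Peg 1: [3, 1]
Peg 2: []

After move 8 (2->2):
Peg 0: [2]
Peg 1: [3, 1]
Peg 2: []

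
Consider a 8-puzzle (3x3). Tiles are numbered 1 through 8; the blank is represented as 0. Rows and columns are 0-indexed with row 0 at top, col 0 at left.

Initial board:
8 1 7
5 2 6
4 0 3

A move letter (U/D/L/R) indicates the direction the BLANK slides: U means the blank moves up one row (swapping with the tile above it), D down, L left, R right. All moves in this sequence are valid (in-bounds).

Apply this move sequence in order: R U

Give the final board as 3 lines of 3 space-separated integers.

After move 1 (R):
8 1 7
5 2 6
4 3 0

After move 2 (U):
8 1 7
5 2 0
4 3 6

Answer: 8 1 7
5 2 0
4 3 6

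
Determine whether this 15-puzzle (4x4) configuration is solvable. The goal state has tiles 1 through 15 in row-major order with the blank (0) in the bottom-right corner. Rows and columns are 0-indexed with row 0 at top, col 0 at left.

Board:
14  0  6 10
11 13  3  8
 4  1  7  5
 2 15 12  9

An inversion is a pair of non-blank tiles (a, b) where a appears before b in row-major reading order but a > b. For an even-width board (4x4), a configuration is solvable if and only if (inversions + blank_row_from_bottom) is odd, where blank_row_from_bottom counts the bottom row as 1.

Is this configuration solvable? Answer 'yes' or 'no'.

Answer: no

Derivation:
Inversions: 58
Blank is in row 0 (0-indexed from top), which is row 4 counting from the bottom (bottom = 1).
58 + 4 = 62, which is even, so the puzzle is not solvable.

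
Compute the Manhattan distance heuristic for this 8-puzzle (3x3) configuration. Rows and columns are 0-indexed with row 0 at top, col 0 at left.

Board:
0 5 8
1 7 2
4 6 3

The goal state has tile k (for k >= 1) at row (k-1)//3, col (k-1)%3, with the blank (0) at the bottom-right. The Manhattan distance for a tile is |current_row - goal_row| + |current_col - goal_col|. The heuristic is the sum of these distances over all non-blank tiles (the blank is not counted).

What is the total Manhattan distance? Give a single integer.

Answer: 14

Derivation:
Tile 5: (0,1)->(1,1) = 1
Tile 8: (0,2)->(2,1) = 3
Tile 1: (1,0)->(0,0) = 1
Tile 7: (1,1)->(2,0) = 2
Tile 2: (1,2)->(0,1) = 2
Tile 4: (2,0)->(1,0) = 1
Tile 6: (2,1)->(1,2) = 2
Tile 3: (2,2)->(0,2) = 2
Sum: 1 + 3 + 1 + 2 + 2 + 1 + 2 + 2 = 14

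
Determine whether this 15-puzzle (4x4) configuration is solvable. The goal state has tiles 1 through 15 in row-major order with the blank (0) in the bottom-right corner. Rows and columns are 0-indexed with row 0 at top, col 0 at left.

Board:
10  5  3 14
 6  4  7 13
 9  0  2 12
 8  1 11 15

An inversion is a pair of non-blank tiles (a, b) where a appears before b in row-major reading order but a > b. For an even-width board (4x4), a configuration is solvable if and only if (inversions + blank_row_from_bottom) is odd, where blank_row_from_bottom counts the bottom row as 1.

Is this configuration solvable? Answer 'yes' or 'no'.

Inversions: 46
Blank is in row 2 (0-indexed from top), which is row 2 counting from the bottom (bottom = 1).
46 + 2 = 48, which is even, so the puzzle is not solvable.

Answer: no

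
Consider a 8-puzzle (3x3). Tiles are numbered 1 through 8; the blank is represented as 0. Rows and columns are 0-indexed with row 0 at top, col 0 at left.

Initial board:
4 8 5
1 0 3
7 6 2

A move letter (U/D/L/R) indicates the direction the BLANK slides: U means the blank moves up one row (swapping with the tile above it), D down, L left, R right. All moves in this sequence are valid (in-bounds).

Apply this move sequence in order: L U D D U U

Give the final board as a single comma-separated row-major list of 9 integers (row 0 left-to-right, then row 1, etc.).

Answer: 0, 8, 5, 4, 1, 3, 7, 6, 2

Derivation:
After move 1 (L):
4 8 5
0 1 3
7 6 2

After move 2 (U):
0 8 5
4 1 3
7 6 2

After move 3 (D):
4 8 5
0 1 3
7 6 2

After move 4 (D):
4 8 5
7 1 3
0 6 2

After move 5 (U):
4 8 5
0 1 3
7 6 2

After move 6 (U):
0 8 5
4 1 3
7 6 2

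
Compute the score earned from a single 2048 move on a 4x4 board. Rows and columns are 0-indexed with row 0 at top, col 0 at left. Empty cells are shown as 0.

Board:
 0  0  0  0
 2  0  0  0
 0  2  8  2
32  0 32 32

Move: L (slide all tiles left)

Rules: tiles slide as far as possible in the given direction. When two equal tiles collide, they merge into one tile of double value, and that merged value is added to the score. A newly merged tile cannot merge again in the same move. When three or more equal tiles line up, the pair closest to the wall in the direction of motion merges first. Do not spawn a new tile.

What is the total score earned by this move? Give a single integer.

Slide left:
row 0: [0, 0, 0, 0] -> [0, 0, 0, 0]  score +0 (running 0)
row 1: [2, 0, 0, 0] -> [2, 0, 0, 0]  score +0 (running 0)
row 2: [0, 2, 8, 2] -> [2, 8, 2, 0]  score +0 (running 0)
row 3: [32, 0, 32, 32] -> [64, 32, 0, 0]  score +64 (running 64)
Board after move:
 0  0  0  0
 2  0  0  0
 2  8  2  0
64 32  0  0

Answer: 64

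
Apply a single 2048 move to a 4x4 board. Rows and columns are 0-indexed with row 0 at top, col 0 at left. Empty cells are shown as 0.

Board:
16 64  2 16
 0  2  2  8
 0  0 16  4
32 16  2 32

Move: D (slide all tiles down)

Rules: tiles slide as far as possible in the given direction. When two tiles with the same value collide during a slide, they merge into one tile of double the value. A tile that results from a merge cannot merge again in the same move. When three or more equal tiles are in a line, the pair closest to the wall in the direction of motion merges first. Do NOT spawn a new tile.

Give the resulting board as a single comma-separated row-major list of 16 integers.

Answer: 0, 0, 0, 16, 0, 64, 4, 8, 16, 2, 16, 4, 32, 16, 2, 32

Derivation:
Slide down:
col 0: [16, 0, 0, 32] -> [0, 0, 16, 32]
col 1: [64, 2, 0, 16] -> [0, 64, 2, 16]
col 2: [2, 2, 16, 2] -> [0, 4, 16, 2]
col 3: [16, 8, 4, 32] -> [16, 8, 4, 32]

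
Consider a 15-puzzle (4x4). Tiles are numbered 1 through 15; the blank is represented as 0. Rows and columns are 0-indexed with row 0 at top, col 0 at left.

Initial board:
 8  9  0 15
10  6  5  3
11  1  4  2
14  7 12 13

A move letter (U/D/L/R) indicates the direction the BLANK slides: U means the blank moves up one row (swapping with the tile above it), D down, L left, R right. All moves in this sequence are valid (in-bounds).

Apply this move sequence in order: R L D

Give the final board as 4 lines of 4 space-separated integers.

Answer:  8  9  5 15
10  6  0  3
11  1  4  2
14  7 12 13

Derivation:
After move 1 (R):
 8  9 15  0
10  6  5  3
11  1  4  2
14  7 12 13

After move 2 (L):
 8  9  0 15
10  6  5  3
11  1  4  2
14  7 12 13

After move 3 (D):
 8  9  5 15
10  6  0  3
11  1  4  2
14  7 12 13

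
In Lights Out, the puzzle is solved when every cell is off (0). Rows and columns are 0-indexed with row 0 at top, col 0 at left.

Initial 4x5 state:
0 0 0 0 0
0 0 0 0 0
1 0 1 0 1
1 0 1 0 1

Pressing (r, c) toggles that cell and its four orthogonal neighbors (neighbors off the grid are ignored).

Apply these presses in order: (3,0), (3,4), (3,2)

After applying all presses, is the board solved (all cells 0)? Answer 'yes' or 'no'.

After press 1 at (3,0):
0 0 0 0 0
0 0 0 0 0
0 0 1 0 1
0 1 1 0 1

After press 2 at (3,4):
0 0 0 0 0
0 0 0 0 0
0 0 1 0 0
0 1 1 1 0

After press 3 at (3,2):
0 0 0 0 0
0 0 0 0 0
0 0 0 0 0
0 0 0 0 0

Lights still on: 0

Answer: yes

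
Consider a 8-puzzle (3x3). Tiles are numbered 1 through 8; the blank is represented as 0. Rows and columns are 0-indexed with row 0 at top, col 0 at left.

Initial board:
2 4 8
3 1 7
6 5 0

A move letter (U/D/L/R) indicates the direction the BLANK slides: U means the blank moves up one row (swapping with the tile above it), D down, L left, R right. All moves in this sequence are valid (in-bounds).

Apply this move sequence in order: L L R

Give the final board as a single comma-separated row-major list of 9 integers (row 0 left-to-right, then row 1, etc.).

Answer: 2, 4, 8, 3, 1, 7, 6, 0, 5

Derivation:
After move 1 (L):
2 4 8
3 1 7
6 0 5

After move 2 (L):
2 4 8
3 1 7
0 6 5

After move 3 (R):
2 4 8
3 1 7
6 0 5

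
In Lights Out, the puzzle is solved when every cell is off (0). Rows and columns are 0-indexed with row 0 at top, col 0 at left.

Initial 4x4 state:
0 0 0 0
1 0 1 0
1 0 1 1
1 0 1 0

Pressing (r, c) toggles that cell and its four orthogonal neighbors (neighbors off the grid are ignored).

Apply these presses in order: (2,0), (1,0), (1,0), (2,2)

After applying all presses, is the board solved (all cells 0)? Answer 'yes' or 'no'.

After press 1 at (2,0):
0 0 0 0
0 0 1 0
0 1 1 1
0 0 1 0

After press 2 at (1,0):
1 0 0 0
1 1 1 0
1 1 1 1
0 0 1 0

After press 3 at (1,0):
0 0 0 0
0 0 1 0
0 1 1 1
0 0 1 0

After press 4 at (2,2):
0 0 0 0
0 0 0 0
0 0 0 0
0 0 0 0

Lights still on: 0

Answer: yes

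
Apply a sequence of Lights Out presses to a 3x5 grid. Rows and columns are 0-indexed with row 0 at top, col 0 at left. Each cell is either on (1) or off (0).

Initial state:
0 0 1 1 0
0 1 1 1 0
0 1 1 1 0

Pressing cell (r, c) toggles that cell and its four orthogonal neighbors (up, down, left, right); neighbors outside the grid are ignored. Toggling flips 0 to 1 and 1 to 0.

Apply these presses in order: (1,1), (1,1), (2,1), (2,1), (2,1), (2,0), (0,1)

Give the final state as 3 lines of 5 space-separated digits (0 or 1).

Answer: 1 1 0 1 0
1 1 1 1 0
0 1 0 1 0

Derivation:
After press 1 at (1,1):
0 1 1 1 0
1 0 0 1 0
0 0 1 1 0

After press 2 at (1,1):
0 0 1 1 0
0 1 1 1 0
0 1 1 1 0

After press 3 at (2,1):
0 0 1 1 0
0 0 1 1 0
1 0 0 1 0

After press 4 at (2,1):
0 0 1 1 0
0 1 1 1 0
0 1 1 1 0

After press 5 at (2,1):
0 0 1 1 0
0 0 1 1 0
1 0 0 1 0

After press 6 at (2,0):
0 0 1 1 0
1 0 1 1 0
0 1 0 1 0

After press 7 at (0,1):
1 1 0 1 0
1 1 1 1 0
0 1 0 1 0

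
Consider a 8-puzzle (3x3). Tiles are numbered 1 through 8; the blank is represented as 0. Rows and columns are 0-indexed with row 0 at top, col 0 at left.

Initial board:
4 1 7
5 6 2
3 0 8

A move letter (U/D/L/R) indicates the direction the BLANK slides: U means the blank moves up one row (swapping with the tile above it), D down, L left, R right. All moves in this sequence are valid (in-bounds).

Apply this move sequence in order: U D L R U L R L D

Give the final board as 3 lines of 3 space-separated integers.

Answer: 4 1 7
3 5 2
0 6 8

Derivation:
After move 1 (U):
4 1 7
5 0 2
3 6 8

After move 2 (D):
4 1 7
5 6 2
3 0 8

After move 3 (L):
4 1 7
5 6 2
0 3 8

After move 4 (R):
4 1 7
5 6 2
3 0 8

After move 5 (U):
4 1 7
5 0 2
3 6 8

After move 6 (L):
4 1 7
0 5 2
3 6 8

After move 7 (R):
4 1 7
5 0 2
3 6 8

After move 8 (L):
4 1 7
0 5 2
3 6 8

After move 9 (D):
4 1 7
3 5 2
0 6 8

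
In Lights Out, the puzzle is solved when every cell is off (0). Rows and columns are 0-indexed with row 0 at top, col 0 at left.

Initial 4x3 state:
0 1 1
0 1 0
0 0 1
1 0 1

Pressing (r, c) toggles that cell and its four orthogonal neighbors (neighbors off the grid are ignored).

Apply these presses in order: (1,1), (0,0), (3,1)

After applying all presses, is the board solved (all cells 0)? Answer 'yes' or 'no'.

After press 1 at (1,1):
0 0 1
1 0 1
0 1 1
1 0 1

After press 2 at (0,0):
1 1 1
0 0 1
0 1 1
1 0 1

After press 3 at (3,1):
1 1 1
0 0 1
0 0 1
0 1 0

Lights still on: 6

Answer: no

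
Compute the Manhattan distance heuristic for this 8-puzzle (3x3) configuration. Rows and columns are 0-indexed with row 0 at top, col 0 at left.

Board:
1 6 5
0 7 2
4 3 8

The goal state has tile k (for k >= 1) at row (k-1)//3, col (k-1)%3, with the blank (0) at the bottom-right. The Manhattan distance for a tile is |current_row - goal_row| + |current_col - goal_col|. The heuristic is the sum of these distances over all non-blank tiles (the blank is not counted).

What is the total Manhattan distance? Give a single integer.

Answer: 13

Derivation:
Tile 1: at (0,0), goal (0,0), distance |0-0|+|0-0| = 0
Tile 6: at (0,1), goal (1,2), distance |0-1|+|1-2| = 2
Tile 5: at (0,2), goal (1,1), distance |0-1|+|2-1| = 2
Tile 7: at (1,1), goal (2,0), distance |1-2|+|1-0| = 2
Tile 2: at (1,2), goal (0,1), distance |1-0|+|2-1| = 2
Tile 4: at (2,0), goal (1,0), distance |2-1|+|0-0| = 1
Tile 3: at (2,1), goal (0,2), distance |2-0|+|1-2| = 3
Tile 8: at (2,2), goal (2,1), distance |2-2|+|2-1| = 1
Sum: 0 + 2 + 2 + 2 + 2 + 1 + 3 + 1 = 13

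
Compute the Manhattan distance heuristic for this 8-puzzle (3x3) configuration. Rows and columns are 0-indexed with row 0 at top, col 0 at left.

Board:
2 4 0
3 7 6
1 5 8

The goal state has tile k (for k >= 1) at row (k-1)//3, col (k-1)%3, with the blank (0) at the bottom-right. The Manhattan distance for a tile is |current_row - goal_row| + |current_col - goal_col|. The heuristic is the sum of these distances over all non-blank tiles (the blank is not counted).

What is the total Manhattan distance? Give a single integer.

Tile 2: at (0,0), goal (0,1), distance |0-0|+|0-1| = 1
Tile 4: at (0,1), goal (1,0), distance |0-1|+|1-0| = 2
Tile 3: at (1,0), goal (0,2), distance |1-0|+|0-2| = 3
Tile 7: at (1,1), goal (2,0), distance |1-2|+|1-0| = 2
Tile 6: at (1,2), goal (1,2), distance |1-1|+|2-2| = 0
Tile 1: at (2,0), goal (0,0), distance |2-0|+|0-0| = 2
Tile 5: at (2,1), goal (1,1), distance |2-1|+|1-1| = 1
Tile 8: at (2,2), goal (2,1), distance |2-2|+|2-1| = 1
Sum: 1 + 2 + 3 + 2 + 0 + 2 + 1 + 1 = 12

Answer: 12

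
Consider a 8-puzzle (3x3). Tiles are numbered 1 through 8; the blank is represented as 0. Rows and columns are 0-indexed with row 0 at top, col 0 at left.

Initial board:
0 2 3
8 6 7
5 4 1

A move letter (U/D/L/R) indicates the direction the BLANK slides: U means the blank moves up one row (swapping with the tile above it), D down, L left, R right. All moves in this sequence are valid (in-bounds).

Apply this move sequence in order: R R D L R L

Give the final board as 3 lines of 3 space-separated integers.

After move 1 (R):
2 0 3
8 6 7
5 4 1

After move 2 (R):
2 3 0
8 6 7
5 4 1

After move 3 (D):
2 3 7
8 6 0
5 4 1

After move 4 (L):
2 3 7
8 0 6
5 4 1

After move 5 (R):
2 3 7
8 6 0
5 4 1

After move 6 (L):
2 3 7
8 0 6
5 4 1

Answer: 2 3 7
8 0 6
5 4 1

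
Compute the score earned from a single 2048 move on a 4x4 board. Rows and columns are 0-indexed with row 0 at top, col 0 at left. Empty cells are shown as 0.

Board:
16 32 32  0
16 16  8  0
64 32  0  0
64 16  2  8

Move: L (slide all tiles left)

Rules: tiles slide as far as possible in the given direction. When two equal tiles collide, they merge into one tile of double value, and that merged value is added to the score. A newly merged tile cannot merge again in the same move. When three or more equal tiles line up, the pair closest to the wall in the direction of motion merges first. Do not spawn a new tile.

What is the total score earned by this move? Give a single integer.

Answer: 96

Derivation:
Slide left:
row 0: [16, 32, 32, 0] -> [16, 64, 0, 0]  score +64 (running 64)
row 1: [16, 16, 8, 0] -> [32, 8, 0, 0]  score +32 (running 96)
row 2: [64, 32, 0, 0] -> [64, 32, 0, 0]  score +0 (running 96)
row 3: [64, 16, 2, 8] -> [64, 16, 2, 8]  score +0 (running 96)
Board after move:
16 64  0  0
32  8  0  0
64 32  0  0
64 16  2  8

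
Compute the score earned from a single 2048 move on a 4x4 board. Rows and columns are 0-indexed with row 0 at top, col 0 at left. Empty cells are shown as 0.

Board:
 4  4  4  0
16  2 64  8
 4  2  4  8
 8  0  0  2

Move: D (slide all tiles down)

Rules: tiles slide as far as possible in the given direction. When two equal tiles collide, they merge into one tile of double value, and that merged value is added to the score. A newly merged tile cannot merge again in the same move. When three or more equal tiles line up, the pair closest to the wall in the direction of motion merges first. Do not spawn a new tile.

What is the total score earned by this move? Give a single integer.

Answer: 20

Derivation:
Slide down:
col 0: [4, 16, 4, 8] -> [4, 16, 4, 8]  score +0 (running 0)
col 1: [4, 2, 2, 0] -> [0, 0, 4, 4]  score +4 (running 4)
col 2: [4, 64, 4, 0] -> [0, 4, 64, 4]  score +0 (running 4)
col 3: [0, 8, 8, 2] -> [0, 0, 16, 2]  score +16 (running 20)
Board after move:
 4  0  0  0
16  0  4  0
 4  4 64 16
 8  4  4  2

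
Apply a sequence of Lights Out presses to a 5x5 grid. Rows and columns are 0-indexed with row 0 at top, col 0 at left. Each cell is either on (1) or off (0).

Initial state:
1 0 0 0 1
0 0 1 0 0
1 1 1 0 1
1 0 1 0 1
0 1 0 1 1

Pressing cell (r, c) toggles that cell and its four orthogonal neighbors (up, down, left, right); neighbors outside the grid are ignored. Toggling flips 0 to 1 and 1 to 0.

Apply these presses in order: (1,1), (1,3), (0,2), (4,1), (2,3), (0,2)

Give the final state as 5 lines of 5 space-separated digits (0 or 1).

Answer: 1 1 0 1 1
1 1 1 0 1
1 0 0 0 0
1 1 1 1 1
1 0 1 1 1

Derivation:
After press 1 at (1,1):
1 1 0 0 1
1 1 0 0 0
1 0 1 0 1
1 0 1 0 1
0 1 0 1 1

After press 2 at (1,3):
1 1 0 1 1
1 1 1 1 1
1 0 1 1 1
1 0 1 0 1
0 1 0 1 1

After press 3 at (0,2):
1 0 1 0 1
1 1 0 1 1
1 0 1 1 1
1 0 1 0 1
0 1 0 1 1

After press 4 at (4,1):
1 0 1 0 1
1 1 0 1 1
1 0 1 1 1
1 1 1 0 1
1 0 1 1 1

After press 5 at (2,3):
1 0 1 0 1
1 1 0 0 1
1 0 0 0 0
1 1 1 1 1
1 0 1 1 1

After press 6 at (0,2):
1 1 0 1 1
1 1 1 0 1
1 0 0 0 0
1 1 1 1 1
1 0 1 1 1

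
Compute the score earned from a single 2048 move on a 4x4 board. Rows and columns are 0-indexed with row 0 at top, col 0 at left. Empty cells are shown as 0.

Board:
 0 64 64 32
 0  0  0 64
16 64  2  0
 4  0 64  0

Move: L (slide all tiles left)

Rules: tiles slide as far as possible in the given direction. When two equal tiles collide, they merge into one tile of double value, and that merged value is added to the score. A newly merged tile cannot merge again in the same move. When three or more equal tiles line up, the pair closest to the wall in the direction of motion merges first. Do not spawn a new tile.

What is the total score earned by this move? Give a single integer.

Answer: 128

Derivation:
Slide left:
row 0: [0, 64, 64, 32] -> [128, 32, 0, 0]  score +128 (running 128)
row 1: [0, 0, 0, 64] -> [64, 0, 0, 0]  score +0 (running 128)
row 2: [16, 64, 2, 0] -> [16, 64, 2, 0]  score +0 (running 128)
row 3: [4, 0, 64, 0] -> [4, 64, 0, 0]  score +0 (running 128)
Board after move:
128  32   0   0
 64   0   0   0
 16  64   2   0
  4  64   0   0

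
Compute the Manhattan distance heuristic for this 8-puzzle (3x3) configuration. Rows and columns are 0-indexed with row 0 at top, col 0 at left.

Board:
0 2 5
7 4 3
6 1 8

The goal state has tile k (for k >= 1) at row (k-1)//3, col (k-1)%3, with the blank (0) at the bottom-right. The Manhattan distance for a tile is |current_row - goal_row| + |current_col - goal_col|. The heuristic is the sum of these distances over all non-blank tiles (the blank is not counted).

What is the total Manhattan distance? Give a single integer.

Tile 2: (0,1)->(0,1) = 0
Tile 5: (0,2)->(1,1) = 2
Tile 7: (1,0)->(2,0) = 1
Tile 4: (1,1)->(1,0) = 1
Tile 3: (1,2)->(0,2) = 1
Tile 6: (2,0)->(1,2) = 3
Tile 1: (2,1)->(0,0) = 3
Tile 8: (2,2)->(2,1) = 1
Sum: 0 + 2 + 1 + 1 + 1 + 3 + 3 + 1 = 12

Answer: 12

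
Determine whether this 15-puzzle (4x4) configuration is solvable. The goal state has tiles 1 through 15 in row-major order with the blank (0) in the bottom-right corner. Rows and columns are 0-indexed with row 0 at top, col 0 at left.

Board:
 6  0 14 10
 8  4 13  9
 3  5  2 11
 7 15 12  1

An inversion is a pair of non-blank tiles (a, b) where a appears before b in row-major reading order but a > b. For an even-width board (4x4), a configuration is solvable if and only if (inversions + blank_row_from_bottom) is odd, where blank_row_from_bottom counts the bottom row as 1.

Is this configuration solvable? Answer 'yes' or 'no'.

Inversions: 58
Blank is in row 0 (0-indexed from top), which is row 4 counting from the bottom (bottom = 1).
58 + 4 = 62, which is even, so the puzzle is not solvable.

Answer: no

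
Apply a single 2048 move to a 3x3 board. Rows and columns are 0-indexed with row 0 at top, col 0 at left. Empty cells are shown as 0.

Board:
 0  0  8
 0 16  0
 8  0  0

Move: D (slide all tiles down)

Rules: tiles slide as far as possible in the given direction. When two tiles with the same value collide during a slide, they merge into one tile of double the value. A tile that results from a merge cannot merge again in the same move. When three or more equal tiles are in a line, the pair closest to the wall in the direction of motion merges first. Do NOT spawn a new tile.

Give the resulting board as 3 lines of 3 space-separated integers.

Answer:  0  0  0
 0  0  0
 8 16  8

Derivation:
Slide down:
col 0: [0, 0, 8] -> [0, 0, 8]
col 1: [0, 16, 0] -> [0, 0, 16]
col 2: [8, 0, 0] -> [0, 0, 8]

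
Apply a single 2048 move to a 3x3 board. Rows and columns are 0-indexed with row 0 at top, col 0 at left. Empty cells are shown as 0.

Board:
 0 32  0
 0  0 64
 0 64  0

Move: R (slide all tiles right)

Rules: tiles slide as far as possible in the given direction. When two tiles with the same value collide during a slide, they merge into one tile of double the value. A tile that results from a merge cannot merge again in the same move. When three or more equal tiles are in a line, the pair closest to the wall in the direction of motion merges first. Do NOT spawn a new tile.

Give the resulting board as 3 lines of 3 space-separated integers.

Slide right:
row 0: [0, 32, 0] -> [0, 0, 32]
row 1: [0, 0, 64] -> [0, 0, 64]
row 2: [0, 64, 0] -> [0, 0, 64]

Answer:  0  0 32
 0  0 64
 0  0 64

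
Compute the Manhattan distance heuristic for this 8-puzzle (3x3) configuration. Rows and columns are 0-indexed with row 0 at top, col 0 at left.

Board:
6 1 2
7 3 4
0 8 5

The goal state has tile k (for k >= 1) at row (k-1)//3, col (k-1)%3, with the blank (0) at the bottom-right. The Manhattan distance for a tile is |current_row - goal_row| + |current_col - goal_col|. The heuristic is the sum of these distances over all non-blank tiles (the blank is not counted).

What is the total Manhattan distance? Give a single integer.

Tile 6: (0,0)->(1,2) = 3
Tile 1: (0,1)->(0,0) = 1
Tile 2: (0,2)->(0,1) = 1
Tile 7: (1,0)->(2,0) = 1
Tile 3: (1,1)->(0,2) = 2
Tile 4: (1,2)->(1,0) = 2
Tile 8: (2,1)->(2,1) = 0
Tile 5: (2,2)->(1,1) = 2
Sum: 3 + 1 + 1 + 1 + 2 + 2 + 0 + 2 = 12

Answer: 12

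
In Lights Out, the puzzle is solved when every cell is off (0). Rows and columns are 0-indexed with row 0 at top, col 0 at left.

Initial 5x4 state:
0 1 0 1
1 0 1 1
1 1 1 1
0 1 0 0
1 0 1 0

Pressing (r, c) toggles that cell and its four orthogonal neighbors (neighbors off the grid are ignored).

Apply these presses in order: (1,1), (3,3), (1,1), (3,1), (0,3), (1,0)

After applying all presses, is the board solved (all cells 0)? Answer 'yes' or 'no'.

Answer: no

Derivation:
After press 1 at (1,1):
0 0 0 1
0 1 0 1
1 0 1 1
0 1 0 0
1 0 1 0

After press 2 at (3,3):
0 0 0 1
0 1 0 1
1 0 1 0
0 1 1 1
1 0 1 1

After press 3 at (1,1):
0 1 0 1
1 0 1 1
1 1 1 0
0 1 1 1
1 0 1 1

After press 4 at (3,1):
0 1 0 1
1 0 1 1
1 0 1 0
1 0 0 1
1 1 1 1

After press 5 at (0,3):
0 1 1 0
1 0 1 0
1 0 1 0
1 0 0 1
1 1 1 1

After press 6 at (1,0):
1 1 1 0
0 1 1 0
0 0 1 0
1 0 0 1
1 1 1 1

Lights still on: 12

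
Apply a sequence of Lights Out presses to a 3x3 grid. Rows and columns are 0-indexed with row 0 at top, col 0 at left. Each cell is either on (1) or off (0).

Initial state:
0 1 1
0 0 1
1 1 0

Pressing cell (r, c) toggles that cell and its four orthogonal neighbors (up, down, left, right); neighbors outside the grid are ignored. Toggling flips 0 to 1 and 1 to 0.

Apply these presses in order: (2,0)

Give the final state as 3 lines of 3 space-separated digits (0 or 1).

After press 1 at (2,0):
0 1 1
1 0 1
0 0 0

Answer: 0 1 1
1 0 1
0 0 0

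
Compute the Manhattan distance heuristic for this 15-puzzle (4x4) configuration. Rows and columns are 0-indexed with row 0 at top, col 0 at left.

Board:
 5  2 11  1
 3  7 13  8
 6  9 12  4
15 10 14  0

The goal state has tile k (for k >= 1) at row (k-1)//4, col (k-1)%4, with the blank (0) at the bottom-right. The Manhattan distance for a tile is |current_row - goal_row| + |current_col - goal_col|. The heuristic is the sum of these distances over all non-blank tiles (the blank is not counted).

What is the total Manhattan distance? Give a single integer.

Answer: 24

Derivation:
Tile 5: at (0,0), goal (1,0), distance |0-1|+|0-0| = 1
Tile 2: at (0,1), goal (0,1), distance |0-0|+|1-1| = 0
Tile 11: at (0,2), goal (2,2), distance |0-2|+|2-2| = 2
Tile 1: at (0,3), goal (0,0), distance |0-0|+|3-0| = 3
Tile 3: at (1,0), goal (0,2), distance |1-0|+|0-2| = 3
Tile 7: at (1,1), goal (1,2), distance |1-1|+|1-2| = 1
Tile 13: at (1,2), goal (3,0), distance |1-3|+|2-0| = 4
Tile 8: at (1,3), goal (1,3), distance |1-1|+|3-3| = 0
Tile 6: at (2,0), goal (1,1), distance |2-1|+|0-1| = 2
Tile 9: at (2,1), goal (2,0), distance |2-2|+|1-0| = 1
Tile 12: at (2,2), goal (2,3), distance |2-2|+|2-3| = 1
Tile 4: at (2,3), goal (0,3), distance |2-0|+|3-3| = 2
Tile 15: at (3,0), goal (3,2), distance |3-3|+|0-2| = 2
Tile 10: at (3,1), goal (2,1), distance |3-2|+|1-1| = 1
Tile 14: at (3,2), goal (3,1), distance |3-3|+|2-1| = 1
Sum: 1 + 0 + 2 + 3 + 3 + 1 + 4 + 0 + 2 + 1 + 1 + 2 + 2 + 1 + 1 = 24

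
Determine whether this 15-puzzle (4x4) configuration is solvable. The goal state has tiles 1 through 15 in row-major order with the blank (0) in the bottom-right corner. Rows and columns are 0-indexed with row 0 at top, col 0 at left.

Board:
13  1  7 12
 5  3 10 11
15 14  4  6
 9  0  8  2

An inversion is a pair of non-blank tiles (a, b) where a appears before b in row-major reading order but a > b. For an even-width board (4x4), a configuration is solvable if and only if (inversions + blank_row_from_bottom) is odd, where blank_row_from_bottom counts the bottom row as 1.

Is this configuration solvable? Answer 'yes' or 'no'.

Inversions: 56
Blank is in row 3 (0-indexed from top), which is row 1 counting from the bottom (bottom = 1).
56 + 1 = 57, which is odd, so the puzzle is solvable.

Answer: yes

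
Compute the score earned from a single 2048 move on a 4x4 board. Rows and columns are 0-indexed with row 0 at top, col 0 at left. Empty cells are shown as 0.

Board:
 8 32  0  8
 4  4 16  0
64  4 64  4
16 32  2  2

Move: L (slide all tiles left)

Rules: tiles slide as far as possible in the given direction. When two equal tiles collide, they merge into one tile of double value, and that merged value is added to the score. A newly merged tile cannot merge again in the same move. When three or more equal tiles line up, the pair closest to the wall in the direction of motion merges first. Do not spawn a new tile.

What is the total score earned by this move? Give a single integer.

Answer: 12

Derivation:
Slide left:
row 0: [8, 32, 0, 8] -> [8, 32, 8, 0]  score +0 (running 0)
row 1: [4, 4, 16, 0] -> [8, 16, 0, 0]  score +8 (running 8)
row 2: [64, 4, 64, 4] -> [64, 4, 64, 4]  score +0 (running 8)
row 3: [16, 32, 2, 2] -> [16, 32, 4, 0]  score +4 (running 12)
Board after move:
 8 32  8  0
 8 16  0  0
64  4 64  4
16 32  4  0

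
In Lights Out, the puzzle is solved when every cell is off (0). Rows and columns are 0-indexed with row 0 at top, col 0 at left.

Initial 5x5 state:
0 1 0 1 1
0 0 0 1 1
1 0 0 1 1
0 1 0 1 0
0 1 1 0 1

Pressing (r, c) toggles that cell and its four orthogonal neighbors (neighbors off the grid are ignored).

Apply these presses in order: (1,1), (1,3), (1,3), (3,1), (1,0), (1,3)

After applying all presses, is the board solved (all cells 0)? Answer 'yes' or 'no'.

After press 1 at (1,1):
0 0 0 1 1
1 1 1 1 1
1 1 0 1 1
0 1 0 1 0
0 1 1 0 1

After press 2 at (1,3):
0 0 0 0 1
1 1 0 0 0
1 1 0 0 1
0 1 0 1 0
0 1 1 0 1

After press 3 at (1,3):
0 0 0 1 1
1 1 1 1 1
1 1 0 1 1
0 1 0 1 0
0 1 1 0 1

After press 4 at (3,1):
0 0 0 1 1
1 1 1 1 1
1 0 0 1 1
1 0 1 1 0
0 0 1 0 1

After press 5 at (1,0):
1 0 0 1 1
0 0 1 1 1
0 0 0 1 1
1 0 1 1 0
0 0 1 0 1

After press 6 at (1,3):
1 0 0 0 1
0 0 0 0 0
0 0 0 0 1
1 0 1 1 0
0 0 1 0 1

Lights still on: 8

Answer: no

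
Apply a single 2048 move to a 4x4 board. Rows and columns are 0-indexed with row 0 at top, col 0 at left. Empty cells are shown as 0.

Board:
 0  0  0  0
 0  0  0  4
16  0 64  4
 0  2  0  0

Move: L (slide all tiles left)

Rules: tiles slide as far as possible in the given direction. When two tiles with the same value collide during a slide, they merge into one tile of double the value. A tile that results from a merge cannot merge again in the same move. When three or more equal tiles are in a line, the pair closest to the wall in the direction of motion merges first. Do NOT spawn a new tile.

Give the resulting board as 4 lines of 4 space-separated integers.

Answer:  0  0  0  0
 4  0  0  0
16 64  4  0
 2  0  0  0

Derivation:
Slide left:
row 0: [0, 0, 0, 0] -> [0, 0, 0, 0]
row 1: [0, 0, 0, 4] -> [4, 0, 0, 0]
row 2: [16, 0, 64, 4] -> [16, 64, 4, 0]
row 3: [0, 2, 0, 0] -> [2, 0, 0, 0]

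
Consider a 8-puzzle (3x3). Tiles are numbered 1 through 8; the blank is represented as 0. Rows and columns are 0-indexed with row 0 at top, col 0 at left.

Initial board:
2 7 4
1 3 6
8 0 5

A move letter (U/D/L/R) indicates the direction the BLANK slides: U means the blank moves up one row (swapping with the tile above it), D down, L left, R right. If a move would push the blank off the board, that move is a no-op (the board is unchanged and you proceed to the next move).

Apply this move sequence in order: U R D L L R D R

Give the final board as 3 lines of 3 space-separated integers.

After move 1 (U):
2 7 4
1 0 6
8 3 5

After move 2 (R):
2 7 4
1 6 0
8 3 5

After move 3 (D):
2 7 4
1 6 5
8 3 0

After move 4 (L):
2 7 4
1 6 5
8 0 3

After move 5 (L):
2 7 4
1 6 5
0 8 3

After move 6 (R):
2 7 4
1 6 5
8 0 3

After move 7 (D):
2 7 4
1 6 5
8 0 3

After move 8 (R):
2 7 4
1 6 5
8 3 0

Answer: 2 7 4
1 6 5
8 3 0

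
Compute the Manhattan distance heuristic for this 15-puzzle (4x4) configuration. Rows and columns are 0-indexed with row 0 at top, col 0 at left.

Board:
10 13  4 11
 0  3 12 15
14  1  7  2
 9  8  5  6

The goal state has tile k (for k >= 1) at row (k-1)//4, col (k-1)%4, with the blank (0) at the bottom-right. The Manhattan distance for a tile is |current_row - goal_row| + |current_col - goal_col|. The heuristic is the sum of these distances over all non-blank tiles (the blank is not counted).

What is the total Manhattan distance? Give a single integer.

Answer: 41

Derivation:
Tile 10: (0,0)->(2,1) = 3
Tile 13: (0,1)->(3,0) = 4
Tile 4: (0,2)->(0,3) = 1
Tile 11: (0,3)->(2,2) = 3
Tile 3: (1,1)->(0,2) = 2
Tile 12: (1,2)->(2,3) = 2
Tile 15: (1,3)->(3,2) = 3
Tile 14: (2,0)->(3,1) = 2
Tile 1: (2,1)->(0,0) = 3
Tile 7: (2,2)->(1,2) = 1
Tile 2: (2,3)->(0,1) = 4
Tile 9: (3,0)->(2,0) = 1
Tile 8: (3,1)->(1,3) = 4
Tile 5: (3,2)->(1,0) = 4
Tile 6: (3,3)->(1,1) = 4
Sum: 3 + 4 + 1 + 3 + 2 + 2 + 3 + 2 + 3 + 1 + 4 + 1 + 4 + 4 + 4 = 41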